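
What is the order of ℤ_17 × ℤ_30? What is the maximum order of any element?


|ℤ_17 × ℤ_30| = 17 × 30 = 510
Max element order = lcm(17,30) = 510
Cyclic? Yes (gcd=1)

|ℤ_17×ℤ_30| = 510, max element order = 510


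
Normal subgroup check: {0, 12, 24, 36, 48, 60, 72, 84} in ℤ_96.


H = {0, 12, 24, 36, 48, 60, 72, 84} in ℤ_96
ℤ_96 is abelian; every subgroup of an abelian group is normal

Yes, normal subgroup


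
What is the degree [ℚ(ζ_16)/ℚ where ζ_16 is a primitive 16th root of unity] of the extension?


[ℚ(ζ_n):ℚ] = deg Φ_n(x) = φ(n). Here φ(16) = 8

[ℚ(ζ_16)/ℚ where ζ_16 is a primitive 16th root of unity] = 8


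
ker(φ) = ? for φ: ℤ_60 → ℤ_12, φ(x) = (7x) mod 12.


Kernel = preimage of identity
ker(φ) = {x ∈ ℤ_60 : 7x ≡ 0 (mod 12)}. Since 12 | 60, φ is well-defined. The kernel is the cyclic subgroup ⟨12⟩ of ℤ_60 (order 5), i.e. {0, 12, 24, 36, 48}

ker(φ) = {0, 12, 24, 36, 48}


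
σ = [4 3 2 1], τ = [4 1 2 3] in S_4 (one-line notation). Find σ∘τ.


σ∘τ: apply τ first, then σ
1 →τ 4 →σ 1
2 →τ 1 →σ 4
3 →τ 2 →σ 3
4 →τ 3 →σ 2

σ∘τ = [1 4 3 2]


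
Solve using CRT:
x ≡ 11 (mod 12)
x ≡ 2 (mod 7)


m₁ = 12, m₂ = 7, gcd = 1, so CRT applies. M = m₁·m₂ = 84
Let M₁ = M/m₁ = 7, M₂ = M/m₂ = 12
Find y₁ ≡ M₁⁻¹ (mod m₁): 7⁻¹ ≡ 7 (mod 12)
Find y₂ ≡ M₂⁻¹ (mod m₂): 12⁻¹ ≡ 3 (mod 7)
x = a₁·M₁·y₁ + a₂·M₂·y₂ = 11·7·7 + 2·12·3 = 611
Reduce mod 84: x ≡ 23
Check: 23 mod 12 = 11 ✓, 23 mod 7 = 2 ✓

x ≡ 23 (mod 84)


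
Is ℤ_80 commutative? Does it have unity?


ℤ_80 is a commutative ring with unity 1; 80 = 2×40 is composite, so 2·40 ≡ 0 gives zero divisors (not an integral domain)
Commutative: Yes
Integral domain: No
Has unity: Yes

ℤ_80: Commutative=Yes, Unity=Yes


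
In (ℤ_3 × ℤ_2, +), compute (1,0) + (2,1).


Operation: componentwise addition mod (3, 2)
(1,0) + (2,1) = ((a₁+b₁) mod 3, (a₂+b₂) mod 2) with a = (1,0), b = (2,1)

(1,0) + (2,1) = (0,1)


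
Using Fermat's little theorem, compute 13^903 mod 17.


Fermat's little theorem: if p is prime and gcd(a,p)=1, then a^(p-1) ≡ 1 (mod p)
p = 17 is prime, gcd(13,17) = 1
Reduce exponent: 903 mod 16 = 7
So 13^903 ≡ 13^7 (mod 17)
13^7 mod 17 = 4

13^903 ≡ 4 (mod 17)


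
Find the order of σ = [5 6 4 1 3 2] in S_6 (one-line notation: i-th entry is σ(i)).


Cycle decomposition: (1 5 3 4) (2 6)
Cycle lengths: 4, 2
Order = lcm(4, 2) = 4

ord(σ) = 4


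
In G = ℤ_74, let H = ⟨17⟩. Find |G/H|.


|⟨17⟩| = n / gcd(17, 74) = 74 / 1 = 74
H is normal (ℤ_74 is abelian).
|G/H| = |G| / |H| = 74 / 74 = 1

|G/H| = 1


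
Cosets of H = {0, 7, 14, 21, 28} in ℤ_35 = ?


H = {0, 7, 14, 21, 28}, |H| = 5
Number of cosets = |G|/|H| = 35/5 = 7
0 + H = {0, 7, 14, 21, 28}
1 + H = {1, 8, 15, 22, 29}
2 + H = {2, 9, 16, 23, 30}
3 + H = {3, 10, 17, 24, 31}
4 + H = {4, 11, 18, 25, 32}
5 + H = {5, 12, 19, 26, 33}
6 + H = {6, 13, 20, 27, 34}

Cosets: 0+H={0,7,14,21,28}; 1+H={1,8,15,22,29}; 2+H={2,9,16,23,30}; 3+H={3,10,17,24,31}; 4+H={4,11,18,25,32}; 5+H={5,12,19,26,33}; 6+H={6,13,20,27,34}


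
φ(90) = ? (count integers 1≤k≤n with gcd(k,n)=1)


Factor n: 90 = 2 × 3^2 × 5
φ(n) = n · ∏(1 - 1/p) over distinct primes p | n
φ(90) = 90 · (1 - 1/2) · (1 - 1/3) · (1 - 1/5) = 24

φ(90) = 24


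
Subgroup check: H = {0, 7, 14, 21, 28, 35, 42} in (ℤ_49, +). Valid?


Subgroup test for H = {0, 7, 14, 21, 28, 35, 42} in (ℤ_49, +):
(1) 0 ∈ H? Yes
(2) Closure: for all a,b ∈ H, (a+b) mod 49 ∈ H? Yes
(3) Inverses: for all a ∈ H, -a mod 49 ∈ H? Yes

Yes, H is a subgroup of ℤ_49


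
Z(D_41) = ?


Z(G) = {g ∈ G | gx = xg for all x ∈ G}
For odd n, Z(D_n) = {e}: no nontrivial rotation commutes with all reflections

Z(D_41) = {e}


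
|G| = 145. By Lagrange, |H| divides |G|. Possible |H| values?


Lagrange's theorem: |H| divides |G|
|G| = 145
Divisors of 145: 1, 5, 29, 145

Possible subgroup orders: {1, 5, 29, 145}


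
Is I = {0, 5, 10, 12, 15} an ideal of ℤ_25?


Check ideal conditions for I = {0, 5, 10, 12, 15} in ℤ_25:
(1) I is an additive subgroup? No
(2) For r ∈ ℤ_25 and a ∈ I: r·a ∈ I? No  [counterexample: r=2, a=10, r·a mod 25 = 20 ∉ I]

No, I is not an ideal of ℤ_25


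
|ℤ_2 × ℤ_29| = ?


|A × B| = |A| · |B|
|ℤ_2 × ℤ_29| = 2 × 29 = 58

|ℤ_2 × ℤ_29| = 58


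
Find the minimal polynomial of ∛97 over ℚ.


∛97 satisfies x³ - 97 = 0, irreducible over ℚ (no rational root; 97 is not a perfect cube)

Minimal polynomial: x³ - 97


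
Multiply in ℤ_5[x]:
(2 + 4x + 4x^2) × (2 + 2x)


Expand and collect like terms; reduce coefficients mod 5:
x^0: 2·2 = 4 ≡ 4 (mod 5)
x^1: 2·2 + 4·2 = 12 ≡ 2 (mod 5)
x^2: 4·2 + 4·2 = 16 ≡ 1 (mod 5)
x^3: 4·2 = 8 ≡ 3 (mod 5)
Result: 4 + 2x + x^2 + 3x^3

f · g = 4 + 2x + x^2 + 3x^3


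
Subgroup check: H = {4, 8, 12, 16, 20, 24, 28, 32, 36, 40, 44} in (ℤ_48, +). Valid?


Subgroup test for H = {4, 8, 12, 16, 20, 24, 28, 32, 36, 40, 44} in (ℤ_48, +):
(1) 0 ∈ H? No
(2) Closure: for all a,b ∈ H, (a+b) mod 48 ∈ H? No  [counterexample: 4 + 44 = 0 ∉ H]
(3) Inverses: for all a ∈ H, -a mod 48 ∈ H? Yes

No, H is not a subgroup of ℤ_48


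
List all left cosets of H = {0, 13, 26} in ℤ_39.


H = {0, 13, 26}, |H| = 3
Number of cosets = |G|/|H| = 39/3 = 13
0 + H = {0, 13, 26}
1 + H = {1, 14, 27}
2 + H = {2, 15, 28}
3 + H = {3, 16, 29}
4 + H = {4, 17, 30}
5 + H = {5, 18, 31}
6 + H = {6, 19, 32}
7 + H = {7, 20, 33}
8 + H = {8, 21, 34}
9 + H = {9, 22, 35}
10 + H = {10, 23, 36}
11 + H = {11, 24, 37}
12 + H = {12, 25, 38}

Cosets: 0+H={0,13,26}; 1+H={1,14,27}; 2+H={2,15,28}; 3+H={3,16,29}; 4+H={4,17,30}; 5+H={5,18,31}; 6+H={6,19,32}; 7+H={7,20,33}; 8+H={8,21,34}; 9+H={9,22,35}; 10+H={10,23,36}; 11+H={11,24,37}; 12+H={12,25,38}


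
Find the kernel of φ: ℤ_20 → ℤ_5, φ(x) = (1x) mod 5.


Kernel = preimage of identity
ker(φ) = {x ∈ ℤ_20 : 1x ≡ 0 (mod 5)}. Since 5 | 20, φ is well-defined. The kernel is the cyclic subgroup ⟨5⟩ of ℤ_20 (order 4), i.e. {0, 5, 10, 15}

ker(φ) = {0, 5, 10, 15}


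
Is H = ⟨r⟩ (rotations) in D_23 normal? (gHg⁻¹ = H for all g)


H = ⟨r⟩ (rotations) in D_23
The rotation subgroup ⟨r⟩ has index 2 in D_23, so it is normal

Yes, normal subgroup


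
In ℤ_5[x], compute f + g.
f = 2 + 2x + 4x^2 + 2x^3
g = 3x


Add coefficients mod 5:
x^0: 2 + 0 = 2 (mod 5)
x^1: 2 + 3 = 0 (mod 5)
x^2: 4 + 0 = 4 (mod 5)
x^3: 2 + 0 = 2 (mod 5)
Result: 2 + 4x^2 + 2x^3

f + g = 2 + 4x^2 + 2x^3


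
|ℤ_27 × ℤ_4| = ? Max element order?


|ℤ_27 × ℤ_4| = 27 × 4 = 108
Max element order = lcm(27,4) = 108
Cyclic? Yes (gcd=1)

|ℤ_27×ℤ_4| = 108, max element order = 108


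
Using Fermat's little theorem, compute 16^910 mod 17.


Fermat's little theorem: if p is prime and gcd(a,p)=1, then a^(p-1) ≡ 1 (mod p)
p = 17 is prime, gcd(16,17) = 1
Reduce exponent: 910 mod 16 = 14
So 16^910 ≡ 16^14 (mod 17)
16^14 mod 17 = 1

16^910 ≡ 1 (mod 17)


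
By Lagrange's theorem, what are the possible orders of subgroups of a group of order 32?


Lagrange's theorem: |H| divides |G|
|G| = 32
Divisors of 32: 1, 2, 4, 8, 16, 32

Possible subgroup orders: {1, 2, 4, 8, 16, 32}


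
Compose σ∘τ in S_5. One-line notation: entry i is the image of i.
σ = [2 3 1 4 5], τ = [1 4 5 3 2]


σ∘τ: apply τ first, then σ
1 →τ 1 →σ 2
2 →τ 4 →σ 4
3 →τ 5 →σ 5
4 →τ 3 →σ 1
5 →τ 2 →σ 3

σ∘τ = [2 4 5 1 3]


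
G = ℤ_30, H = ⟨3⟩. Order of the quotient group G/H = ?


|⟨3⟩| = n / gcd(3, 30) = 30 / 3 = 10
H is normal (ℤ_30 is abelian).
|G/H| = |G| / |H| = 30 / 10 = 3

|G/H| = 3


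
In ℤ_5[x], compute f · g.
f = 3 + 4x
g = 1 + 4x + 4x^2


Expand and collect like terms; reduce coefficients mod 5:
x^0: 3·1 = 3 ≡ 3 (mod 5)
x^1: 3·4 + 4·1 = 16 ≡ 1 (mod 5)
x^2: 3·4 + 4·4 = 28 ≡ 3 (mod 5)
x^3: 4·4 = 16 ≡ 1 (mod 5)
Result: 3 + x + 3x^2 + x^3

f · g = 3 + x + 3x^2 + x^3


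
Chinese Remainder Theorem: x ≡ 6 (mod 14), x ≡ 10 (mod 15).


m₁ = 14, m₂ = 15, gcd = 1, so CRT applies. M = m₁·m₂ = 210
Let M₁ = M/m₁ = 15, M₂ = M/m₂ = 14
Find y₁ ≡ M₁⁻¹ (mod m₁): 15⁻¹ ≡ 1 (mod 14)
Find y₂ ≡ M₂⁻¹ (mod m₂): 14⁻¹ ≡ 14 (mod 15)
x = a₁·M₁·y₁ + a₂·M₂·y₂ = 6·15·1 + 10·14·14 = 2050
Reduce mod 210: x ≡ 160
Check: 160 mod 14 = 6 ✓, 160 mod 15 = 10 ✓

x ≡ 160 (mod 210)


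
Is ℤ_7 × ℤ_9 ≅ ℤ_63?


Comparing ℤ_7 × ℤ_9 and ℤ_63:
gcd(7,9) = 1, so ℤ_7 × ℤ_9 ≅ ℤ_63 (CRT)

Yes, ℤ_7 × ℤ_9 ≅ ℤ_63


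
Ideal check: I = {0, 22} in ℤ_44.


Check ideal conditions for I = {0, 22} in ℤ_44:
(1) I is an additive subgroup? Yes
(2) For r ∈ ℤ_44 and a ∈ I: r·a ∈ I? Yes

Yes, I is an ideal of ℤ_44


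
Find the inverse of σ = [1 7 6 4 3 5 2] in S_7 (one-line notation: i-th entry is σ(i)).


To find σ⁻¹, swap domain and range:
σ(1) = 1 → σ⁻¹(1) = 1
σ(2) = 7 → σ⁻¹(7) = 2
σ(3) = 6 → σ⁻¹(6) = 3
σ(4) = 4 → σ⁻¹(4) = 4
σ(5) = 3 → σ⁻¹(3) = 5
σ(6) = 5 → σ⁻¹(5) = 6
σ(7) = 2 → σ⁻¹(2) = 7

σ⁻¹ = [1 7 5 4 6 3 2]


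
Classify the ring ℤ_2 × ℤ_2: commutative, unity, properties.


Direct product ring; commutative with unity (1,1); but (1,0)·(0,1) = (0,0) gives zero divisors, so not an integral domain
Commutative: Yes
Integral domain: No
Has unity: Yes

ℤ_2 × ℤ_2: Commutative=Yes, Unity=Yes


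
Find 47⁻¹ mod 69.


Use the extended Euclidean algorithm to write 1 = 47·s + 69·t; then s mod 69 is the inverse.
Euclidean algorithm:
  47 = 0·69 + 47
  69 = 1·47 + 22
  47 = 2·22 + 3
  22 = 7·3 + 1
  3 = 3·1 + 0
gcd(47,69) = 1
Back-substitution gives: 47·(-22) + 69·(15) = 1
So 47⁻¹ ≡ -22 ≡ 47 (mod 69)
Check: 47 × 47 = 2209 ≡ 1 (mod 69) ✓

47⁻¹ ≡ 47 (mod 69)


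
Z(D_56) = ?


Z(G) = {g ∈ G | gx = xg for all x ∈ G}
For even n, Z(D_n) = {e, r^(n/2)}: the 180° rotation r^28 commutes with every reflection and rotation

Z(D_56) = {e, r^28}


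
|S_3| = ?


|S_n| = n! (number of permutations of n symbols)
|S_3| = 3! = 6

|S_3| = 6


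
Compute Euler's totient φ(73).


Factor n: 73 = 73
φ(n) = n · ∏(1 - 1/p) over distinct primes p | n
φ(73) = 73 · (1 - 1/73) = 72

φ(73) = 72


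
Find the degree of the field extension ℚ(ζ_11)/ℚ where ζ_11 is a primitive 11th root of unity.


[ℚ(ζ_n):ℚ] = deg Φ_n(x) = φ(n). Here φ(11) = 10

[ℚ(ζ_11)/ℚ where ζ_11 is a primitive 11th root of unity] = 10


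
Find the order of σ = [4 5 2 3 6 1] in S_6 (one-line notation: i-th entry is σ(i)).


Cycle decomposition: (1 4 3 2 5 6)
Cycle lengths: 6
Order = lcm(6) = 6

ord(σ) = 6


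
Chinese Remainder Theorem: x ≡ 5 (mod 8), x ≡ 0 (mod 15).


m₁ = 8, m₂ = 15, gcd = 1, so CRT applies. M = m₁·m₂ = 120
Let M₁ = M/m₁ = 15, M₂ = M/m₂ = 8
Find y₁ ≡ M₁⁻¹ (mod m₁): 15⁻¹ ≡ 7 (mod 8)
Find y₂ ≡ M₂⁻¹ (mod m₂): 8⁻¹ ≡ 2 (mod 15)
x = a₁·M₁·y₁ + a₂·M₂·y₂ = 5·15·7 + 0·8·2 = 525
Reduce mod 120: x ≡ 45
Check: 45 mod 8 = 5 ✓, 45 mod 15 = 0 ✓

x ≡ 45 (mod 120)


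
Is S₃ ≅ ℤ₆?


Comparing S₃ and ℤ₆:
S₃ is non-abelian, ℤ₆ is abelian

No, S₃ ≇ ℤ₆


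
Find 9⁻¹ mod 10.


Use the extended Euclidean algorithm to write 1 = 9·s + 10·t; then s mod 10 is the inverse.
Euclidean algorithm:
  9 = 0·10 + 9
  10 = 1·9 + 1
  9 = 9·1 + 0
gcd(9,10) = 1
Back-substitution gives: 9·(-1) + 10·(1) = 1
So 9⁻¹ ≡ -1 ≡ 9 (mod 10)
Check: 9 × 9 = 81 ≡ 1 (mod 10) ✓

9⁻¹ ≡ 9 (mod 10)


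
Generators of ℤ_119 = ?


g generates ℤ_n iff gcd(g,n) = 1
Prime factors of 119: 7, 17
Generators are g ∈ {1,...,118} not divisible by any of these primes.
Generators: {1, 2, 3, 4, 5, 6, 8, 9, 10, 11, 12, 13, 15, 16, 18, 19, 20, 22, 23, 24, 25, 26, 27, 29, 30, 31, 32, 33, 36, 37, 38, 39, 40, 41, 43, 44, 45, 46, 47, 48, 50, 52, 53, 54, 55, 57, 58, 59, 60, 61, 62, 64, 65, 66, 67, 69, 71, 72, 73, 74, 75, 76, 78, 79, 80, 81, 82, 83, 86, 87, 88, 89, 90, 92, 93, 94, 95, 96, 97, 99, 100, 101, 103, 104, 106, 107, 108, 109, 110, 111, 113, 114, 115, 116, 117, 118}
Number of generators = φ(119) = 96

Generators of ℤ_119 = {1, 2, 3, 4, 5, 6, 8, 9, 10, 11, 12, 13, 15, 16, 18, 19, 20, 22, 23, 24, 25, 26, 27, 29, 30, 31, 32, 33, 36, 37, 38, 39, 40, 41, 43, 44, 45, 46, 47, 48, 50, 52, 53, 54, 55, 57, 58, 59, 60, 61, 62, 64, 65, 66, 67, 69, 71, 72, 73, 74, 75, 76, 78, 79, 80, 81, 82, 83, 86, 87, 88, 89, 90, 92, 93, 94, 95, 96, 97, 99, 100, 101, 103, 104, 106, 107, 108, 109, 110, 111, 113, 114, 115, 116, 117, 118}


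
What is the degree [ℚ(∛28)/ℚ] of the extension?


∛28 has minimal polynomial x³ - 28 (irreducible over ℚ since 28 is not a perfect cube)

[ℚ(∛28)/ℚ] = 3


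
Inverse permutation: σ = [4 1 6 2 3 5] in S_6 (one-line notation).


To find σ⁻¹, swap domain and range:
σ(1) = 4 → σ⁻¹(4) = 1
σ(2) = 1 → σ⁻¹(1) = 2
σ(3) = 6 → σ⁻¹(6) = 3
σ(4) = 2 → σ⁻¹(2) = 4
σ(5) = 3 → σ⁻¹(3) = 5
σ(6) = 5 → σ⁻¹(5) = 6

σ⁻¹ = [2 4 5 1 6 3]


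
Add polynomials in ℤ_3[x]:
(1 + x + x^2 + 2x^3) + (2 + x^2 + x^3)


Add coefficients mod 3:
x^0: 1 + 2 = 0 (mod 3)
x^1: 1 + 0 = 1 (mod 3)
x^2: 1 + 1 = 2 (mod 3)
x^3: 2 + 1 = 0 (mod 3)
Result: x + 2x^2

f + g = x + 2x^2


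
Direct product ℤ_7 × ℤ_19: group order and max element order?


|ℤ_7 × ℤ_19| = 7 × 19 = 133
Max element order = lcm(7,19) = 133
Cyclic? Yes (gcd=1)

|ℤ_7×ℤ_19| = 133, max element order = 133


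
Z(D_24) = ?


Z(G) = {g ∈ G | gx = xg for all x ∈ G}
For even n, Z(D_n) = {e, r^(n/2)}: the 180° rotation r^12 commutes with every reflection and rotation

Z(D_24) = {e, r^12}


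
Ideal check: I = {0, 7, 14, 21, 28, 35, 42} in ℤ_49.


Check ideal conditions for I = {0, 7, 14, 21, 28, 35, 42} in ℤ_49:
(1) I is an additive subgroup? Yes
(2) For r ∈ ℤ_49 and a ∈ I: r·a ∈ I? Yes

Yes, I is an ideal of ℤ_49


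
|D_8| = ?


|D_n| = 2n (n rotations and n reflections)
|D_8| = 2×8 = 16

|D_8| = 16


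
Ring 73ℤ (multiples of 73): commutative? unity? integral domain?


73ℤ is a commutative ring under +,× but has no multiplicative identity (1 ∉ 73ℤ); it has no zero divisors, but without unity it is not an integral domain
Commutative: Yes
Integral domain: No
Has unity: No

73ℤ (multiples of 73): Commutative=Yes, Unity=No


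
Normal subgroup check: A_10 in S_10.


H = A_10 in S_10
A_10 has index 2 in S_10, and every subgroup of index 2 is normal

Yes, normal subgroup


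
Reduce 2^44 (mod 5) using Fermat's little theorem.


Fermat's little theorem: if p is prime and gcd(a,p)=1, then a^(p-1) ≡ 1 (mod p)
p = 5 is prime, gcd(2,5) = 1
Reduce exponent: 44 mod 4 = 0
So 2^44 ≡ 2^0 (mod 5)
2^0 = 1

2^44 ≡ 1 (mod 5)


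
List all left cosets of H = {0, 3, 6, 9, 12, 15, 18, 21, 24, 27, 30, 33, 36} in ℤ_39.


H = {0, 3, 6, 9, 12, 15, 18, 21, 24, 27, 30, 33, 36}, |H| = 13
Number of cosets = |G|/|H| = 39/13 = 3
0 + H = {0, 3, 6, 9, 12, 15, 18, 21, 24, 27, 30, 33, 36}
1 + H = {1, 4, 7, 10, 13, 16, 19, 22, 25, 28, 31, 34, 37}
2 + H = {2, 5, 8, 11, 14, 17, 20, 23, 26, 29, 32, 35, 38}

Cosets: 0+H={0,3,6,9,12,15,18,21,24,27,30,33,36}; 1+H={1,4,7,10,13,16,19,22,25,28,31,34,37}; 2+H={2,5,8,11,14,17,20,23,26,29,32,35,38}


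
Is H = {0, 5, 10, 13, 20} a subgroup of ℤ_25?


Subgroup test for H = {0, 5, 10, 13, 20} in (ℤ_25, +):
(1) 0 ∈ H? Yes
(2) Closure: for all a,b ∈ H, (a+b) mod 25 ∈ H? No  [counterexample: 5 + 10 = 15 ∉ H]
(3) Inverses: for all a ∈ H, -a mod 25 ∈ H? No

No, H is not a subgroup of ℤ_25


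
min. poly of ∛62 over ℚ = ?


∛62 satisfies x³ - 62 = 0, irreducible over ℚ (no rational root; 62 is not a perfect cube)

Minimal polynomial: x³ - 62


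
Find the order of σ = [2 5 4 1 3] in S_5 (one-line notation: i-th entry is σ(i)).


Cycle decomposition: (1 2 5 3 4)
Cycle lengths: 5
Order = lcm(5) = 5

ord(σ) = 5


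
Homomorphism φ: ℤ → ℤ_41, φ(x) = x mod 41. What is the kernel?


Kernel = preimage of identity
ker(φ) = {x ∈ ℤ : x ≡ 0 (mod 41)} = 41ℤ = {0, ±41, ±82, ...}

ker(φ) = 41ℤ


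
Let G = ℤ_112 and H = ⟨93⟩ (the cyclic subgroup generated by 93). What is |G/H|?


|⟨93⟩| = n / gcd(93, 112) = 112 / 1 = 112
H is normal (ℤ_112 is abelian).
|G/H| = |G| / |H| = 112 / 112 = 1

|G/H| = 1


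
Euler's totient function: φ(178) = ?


Factor n: 178 = 2 × 89
φ(n) = n · ∏(1 - 1/p) over distinct primes p | n
φ(178) = 178 · (1 - 1/2) · (1 - 1/89) = 88

φ(178) = 88


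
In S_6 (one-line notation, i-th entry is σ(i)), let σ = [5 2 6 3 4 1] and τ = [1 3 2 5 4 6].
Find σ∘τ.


σ∘τ: apply τ first, then σ
1 →τ 1 →σ 5
2 →τ 3 →σ 6
3 →τ 2 →σ 2
4 →τ 5 →σ 4
5 →τ 4 →σ 3
6 →τ 6 →σ 1

σ∘τ = [5 6 2 4 3 1]


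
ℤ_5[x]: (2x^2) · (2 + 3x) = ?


Expand and collect like terms; reduce coefficients mod 5:
x^0: 0·2 = 0 ≡ 0 (mod 5)
x^1: 0·3 + 0·2 = 0 ≡ 0 (mod 5)
x^2: 0·3 + 2·2 = 4 ≡ 4 (mod 5)
x^3: 2·3 = 6 ≡ 1 (mod 5)
Result: 4x^2 + x^3

f · g = 4x^2 + x^3


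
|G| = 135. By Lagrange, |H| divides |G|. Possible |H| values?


Lagrange's theorem: |H| divides |G|
|G| = 135
Divisors of 135: 1, 3, 5, 9, 15, 27, 45, 135

Possible subgroup orders: {1, 3, 5, 9, 15, 27, 45, 135}


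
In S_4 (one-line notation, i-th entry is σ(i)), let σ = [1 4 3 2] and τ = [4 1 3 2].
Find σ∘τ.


σ∘τ: apply τ first, then σ
1 →τ 4 →σ 2
2 →τ 1 →σ 1
3 →τ 3 →σ 3
4 →τ 2 →σ 4

σ∘τ = [2 1 3 4]


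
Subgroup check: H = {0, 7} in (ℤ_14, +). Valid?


Subgroup test for H = {0, 7} in (ℤ_14, +):
(1) 0 ∈ H? Yes
(2) Closure: for all a,b ∈ H, (a+b) mod 14 ∈ H? Yes
(3) Inverses: for all a ∈ H, -a mod 14 ∈ H? Yes

Yes, H is a subgroup of ℤ_14


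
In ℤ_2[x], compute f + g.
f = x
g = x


Add coefficients mod 2:
x^0: 0 + 0 = 0 (mod 2)
x^1: 1 + 1 = 0 (mod 2)
Result: 0

f + g = 0


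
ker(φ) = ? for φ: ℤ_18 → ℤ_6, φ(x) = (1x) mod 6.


Kernel = preimage of identity
ker(φ) = {x ∈ ℤ_18 : 1x ≡ 0 (mod 6)}. Since 6 | 18, φ is well-defined. The kernel is the cyclic subgroup ⟨6⟩ of ℤ_18 (order 3), i.e. {0, 6, 12}

ker(φ) = {0, 6, 12}


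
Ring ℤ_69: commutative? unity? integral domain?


ℤ_69 is a commutative ring with unity 1; 69 = 3×23 is composite, so 3·23 ≡ 0 gives zero divisors (not an integral domain)
Commutative: Yes
Integral domain: No
Has unity: Yes

ℤ_69: Commutative=Yes, Unity=Yes


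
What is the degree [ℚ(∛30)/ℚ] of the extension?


∛30 has minimal polynomial x³ - 30 (irreducible over ℚ since 30 is not a perfect cube)

[ℚ(∛30)/ℚ] = 3


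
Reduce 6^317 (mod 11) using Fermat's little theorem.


Fermat's little theorem: if p is prime and gcd(a,p)=1, then a^(p-1) ≡ 1 (mod p)
p = 11 is prime, gcd(6,11) = 1
Reduce exponent: 317 mod 10 = 7
So 6^317 ≡ 6^7 (mod 11)
6^7 mod 11 = 8

6^317 ≡ 8 (mod 11)


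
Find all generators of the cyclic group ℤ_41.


g generates ℤ_n iff gcd(g,n) = 1
Prime factors of 41: 41
Generators are g ∈ {1,...,40} not divisible by any of these primes.
Generators: {1, 2, 3, 4, 5, 6, 7, 8, 9, 10, 11, 12, 13, 14, 15, 16, 17, 18, 19, 20, 21, 22, 23, 24, 25, 26, 27, 28, 29, 30, 31, 32, 33, 34, 35, 36, 37, 38, 39, 40}
Number of generators = φ(41) = 40

Generators of ℤ_41 = {1, 2, 3, 4, 5, 6, 7, 8, 9, 10, 11, 12, 13, 14, 15, 16, 17, 18, 19, 20, 21, 22, 23, 24, 25, 26, 27, 28, 29, 30, 31, 32, 33, 34, 35, 36, 37, 38, 39, 40}


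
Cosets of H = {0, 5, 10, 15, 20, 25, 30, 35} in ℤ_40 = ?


H = {0, 5, 10, 15, 20, 25, 30, 35}, |H| = 8
Number of cosets = |G|/|H| = 40/8 = 5
0 + H = {0, 5, 10, 15, 20, 25, 30, 35}
1 + H = {1, 6, 11, 16, 21, 26, 31, 36}
2 + H = {2, 7, 12, 17, 22, 27, 32, 37}
3 + H = {3, 8, 13, 18, 23, 28, 33, 38}
4 + H = {4, 9, 14, 19, 24, 29, 34, 39}

Cosets: 0+H={0,5,10,15,20,25,30,35}; 1+H={1,6,11,16,21,26,31,36}; 2+H={2,7,12,17,22,27,32,37}; 3+H={3,8,13,18,23,28,33,38}; 4+H={4,9,14,19,24,29,34,39}


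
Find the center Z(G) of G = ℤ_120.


Z(G) = {g ∈ G | gx = xg for all x ∈ G}
ℤ_120 is abelian, so Z(G) = G

Z(ℤ_120) = ℤ_120


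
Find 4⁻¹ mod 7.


Use the extended Euclidean algorithm to write 1 = 4·s + 7·t; then s mod 7 is the inverse.
Euclidean algorithm:
  4 = 0·7 + 4
  7 = 1·4 + 3
  4 = 1·3 + 1
  3 = 3·1 + 0
gcd(4,7) = 1
Back-substitution gives: 4·(2) + 7·(-1) = 1
So 4⁻¹ ≡ 2 ≡ 2 (mod 7)
Check: 4 × 2 = 8 ≡ 1 (mod 7) ✓

4⁻¹ ≡ 2 (mod 7)


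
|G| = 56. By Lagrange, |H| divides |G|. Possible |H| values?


Lagrange's theorem: |H| divides |G|
|G| = 56
Divisors of 56: 1, 2, 4, 7, 8, 14, 28, 56

Possible subgroup orders: {1, 2, 4, 7, 8, 14, 28, 56}


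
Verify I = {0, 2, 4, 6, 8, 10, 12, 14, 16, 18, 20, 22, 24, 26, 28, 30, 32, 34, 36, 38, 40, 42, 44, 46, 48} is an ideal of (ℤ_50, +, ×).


Check ideal conditions for I = {0, 2, 4, 6, 8, 10, 12, 14, 16, 18, 20, 22, 24, 26, 28, 30, 32, 34, 36, 38, 40, 42, 44, 46, 48} in ℤ_50:
(1) I is an additive subgroup? Yes
(2) For r ∈ ℤ_50 and a ∈ I: r·a ∈ I? Yes

Yes, I is an ideal of ℤ_50


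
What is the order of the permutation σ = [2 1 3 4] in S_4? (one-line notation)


Cycle decomposition: (1 2)
Cycle lengths: 2
Order = lcm(2) = 2

ord(σ) = 2


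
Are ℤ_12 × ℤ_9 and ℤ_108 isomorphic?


Comparing ℤ_12 × ℤ_9 and ℤ_108:
gcd(12,9) = 3 ≠ 1. Max element order in ℤ_12×ℤ_9 is lcm(12,9) = 36 < 108, so it has no element of order 108

No, ℤ_12 × ℤ_9 ≇ ℤ_108


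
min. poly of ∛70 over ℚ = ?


∛70 satisfies x³ - 70 = 0, irreducible over ℚ (no rational root; 70 is not a perfect cube)

Minimal polynomial: x³ - 70


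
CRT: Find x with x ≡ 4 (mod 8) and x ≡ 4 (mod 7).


m₁ = 8, m₂ = 7, gcd = 1, so CRT applies. M = m₁·m₂ = 56
Let M₁ = M/m₁ = 7, M₂ = M/m₂ = 8
Find y₁ ≡ M₁⁻¹ (mod m₁): 7⁻¹ ≡ 7 (mod 8)
Find y₂ ≡ M₂⁻¹ (mod m₂): 8⁻¹ ≡ 1 (mod 7)
x = a₁·M₁·y₁ + a₂·M₂·y₂ = 4·7·7 + 4·8·1 = 228
Reduce mod 56: x ≡ 4
Check: 4 mod 8 = 4 ✓, 4 mod 7 = 4 ✓

x ≡ 4 (mod 56)


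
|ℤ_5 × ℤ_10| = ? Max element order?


|ℤ_5 × ℤ_10| = 5 × 10 = 50
Max element order = lcm(5,10) = 10
Cyclic? No (gcd=5)

|ℤ_5×ℤ_10| = 50, max element order = 10


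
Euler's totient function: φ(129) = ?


Factor n: 129 = 3 × 43
φ(n) = n · ∏(1 - 1/p) over distinct primes p | n
φ(129) = 129 · (1 - 1/3) · (1 - 1/43) = 84

φ(129) = 84


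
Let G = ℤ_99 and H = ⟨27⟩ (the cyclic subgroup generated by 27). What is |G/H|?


|⟨27⟩| = n / gcd(27, 99) = 99 / 9 = 11
H is normal (ℤ_99 is abelian).
|G/H| = |G| / |H| = 99 / 11 = 9

|G/H| = 9


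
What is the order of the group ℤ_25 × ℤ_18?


|A × B| = |A| · |B|
|ℤ_25 × ℤ_18| = 25 × 18 = 450

|ℤ_25 × ℤ_18| = 450


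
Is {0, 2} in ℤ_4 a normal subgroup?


H = {0, 2} in ℤ_4
ℤ_4 is abelian; every subgroup of an abelian group is normal

Yes, normal subgroup


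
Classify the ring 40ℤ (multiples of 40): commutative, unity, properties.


40ℤ is a commutative ring under +,× but has no multiplicative identity (1 ∉ 40ℤ); it has no zero divisors, but without unity it is not an integral domain
Commutative: Yes
Integral domain: No
Has unity: No

40ℤ (multiples of 40): Commutative=Yes, Unity=No


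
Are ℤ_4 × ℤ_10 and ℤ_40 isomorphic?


Comparing ℤ_4 × ℤ_10 and ℤ_40:
gcd(4,10) = 2 ≠ 1. Max element order in ℤ_4×ℤ_10 is lcm(4,10) = 20 < 40, so it has no element of order 40

No, ℤ_4 × ℤ_10 ≇ ℤ_40


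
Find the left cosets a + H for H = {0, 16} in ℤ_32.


H = {0, 16}, |H| = 2
Number of cosets = |G|/|H| = 32/2 = 16
0 + H = {0, 16}
1 + H = {1, 17}
2 + H = {2, 18}
3 + H = {3, 19}
4 + H = {4, 20}
5 + H = {5, 21}
6 + H = {6, 22}
7 + H = {7, 23}
8 + H = {8, 24}
9 + H = {9, 25}
10 + H = {10, 26}
11 + H = {11, 27}
12 + H = {12, 28}
13 + H = {13, 29}
14 + H = {14, 30}
15 + H = {15, 31}

Cosets: 0+H={0,16}; 1+H={1,17}; 2+H={2,18}; 3+H={3,19}; 4+H={4,20}; 5+H={5,21}; 6+H={6,22}; 7+H={7,23}; 8+H={8,24}; 9+H={9,25}; 10+H={10,26}; 11+H={11,27}; 12+H={12,28}; 13+H={13,29}; 14+H={14,30}; 15+H={15,31}


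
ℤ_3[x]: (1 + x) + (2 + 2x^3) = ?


Add coefficients mod 3:
x^0: 1 + 2 = 0 (mod 3)
x^1: 1 + 0 = 1 (mod 3)
x^2: 0 + 0 = 0 (mod 3)
x^3: 0 + 2 = 2 (mod 3)
Result: x + 2x^3

f + g = x + 2x^3


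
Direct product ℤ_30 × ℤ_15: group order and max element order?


|ℤ_30 × ℤ_15| = 30 × 15 = 450
Max element order = lcm(30,15) = 30
Cyclic? No (gcd=15)

|ℤ_30×ℤ_15| = 450, max element order = 30


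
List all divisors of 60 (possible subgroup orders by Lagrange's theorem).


Lagrange's theorem: |H| divides |G|
|G| = 60
Divisors of 60: 1, 2, 3, 4, 5, 6, 10, 12, 15, 20, 30, 60

Possible subgroup orders: {1, 2, 3, 4, 5, 6, 10, 12, 15, 20, 30, 60}


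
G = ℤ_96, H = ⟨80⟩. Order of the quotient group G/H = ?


|⟨80⟩| = n / gcd(80, 96) = 96 / 16 = 6
H is normal (ℤ_96 is abelian).
|G/H| = |G| / |H| = 96 / 6 = 16

|G/H| = 16


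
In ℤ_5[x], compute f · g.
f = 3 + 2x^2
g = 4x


Expand and collect like terms; reduce coefficients mod 5:
x^0: 3·0 = 0 ≡ 0 (mod 5)
x^1: 3·4 + 0·0 = 12 ≡ 2 (mod 5)
x^2: 0·4 + 2·0 = 0 ≡ 0 (mod 5)
x^3: 2·4 = 8 ≡ 3 (mod 5)
Result: 2x + 3x^3

f · g = 2x + 3x^3


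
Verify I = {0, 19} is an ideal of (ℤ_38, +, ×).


Check ideal conditions for I = {0, 19} in ℤ_38:
(1) I is an additive subgroup? Yes
(2) For r ∈ ℤ_38 and a ∈ I: r·a ∈ I? Yes

Yes, I is an ideal of ℤ_38


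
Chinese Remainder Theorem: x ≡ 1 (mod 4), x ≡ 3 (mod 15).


m₁ = 4, m₂ = 15, gcd = 1, so CRT applies. M = m₁·m₂ = 60
Let M₁ = M/m₁ = 15, M₂ = M/m₂ = 4
Find y₁ ≡ M₁⁻¹ (mod m₁): 15⁻¹ ≡ 3 (mod 4)
Find y₂ ≡ M₂⁻¹ (mod m₂): 4⁻¹ ≡ 4 (mod 15)
x = a₁·M₁·y₁ + a₂·M₂·y₂ = 1·15·3 + 3·4·4 = 93
Reduce mod 60: x ≡ 33
Check: 33 mod 4 = 1 ✓, 33 mod 15 = 3 ✓

x ≡ 33 (mod 60)


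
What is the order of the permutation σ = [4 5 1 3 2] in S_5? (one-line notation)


Cycle decomposition: (1 4 3) (2 5)
Cycle lengths: 3, 2
Order = lcm(3, 2) = 6

ord(σ) = 6


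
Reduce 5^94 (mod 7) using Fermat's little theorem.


Fermat's little theorem: if p is prime and gcd(a,p)=1, then a^(p-1) ≡ 1 (mod p)
p = 7 is prime, gcd(5,7) = 1
Reduce exponent: 94 mod 6 = 4
So 5^94 ≡ 5^4 (mod 7)
5^4 mod 7 = 2

5^94 ≡ 2 (mod 7)


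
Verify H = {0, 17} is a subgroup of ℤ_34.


Subgroup test for H = {0, 17} in (ℤ_34, +):
(1) 0 ∈ H? Yes
(2) Closure: for all a,b ∈ H, (a+b) mod 34 ∈ H? Yes
(3) Inverses: for all a ∈ H, -a mod 34 ∈ H? Yes

Yes, H is a subgroup of ℤ_34


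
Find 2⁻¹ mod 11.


Use the extended Euclidean algorithm to write 1 = 2·s + 11·t; then s mod 11 is the inverse.
Euclidean algorithm:
  2 = 0·11 + 2
  11 = 5·2 + 1
  2 = 2·1 + 0
gcd(2,11) = 1
Back-substitution gives: 2·(-5) + 11·(1) = 1
So 2⁻¹ ≡ -5 ≡ 6 (mod 11)
Check: 2 × 6 = 12 ≡ 1 (mod 11) ✓

2⁻¹ ≡ 6 (mod 11)


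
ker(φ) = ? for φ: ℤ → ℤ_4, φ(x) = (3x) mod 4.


Kernel = preimage of identity
ker(φ) = {x ∈ ℤ : 3x ≡ 0 (mod 4)}. gcd(3,4) = 1, so 3x ≡ 0 (mod 4) ⟺ x ≡ 0 (mod 4/1 = 4). Hence ker(φ) = 4ℤ

ker(φ) = 4ℤ


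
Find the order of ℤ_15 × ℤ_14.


|A × B| = |A| · |B|
|ℤ_15 × ℤ_14| = 15 × 14 = 210

|ℤ_15 × ℤ_14| = 210


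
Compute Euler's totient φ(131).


Factor n: 131 = 131
φ(n) = n · ∏(1 - 1/p) over distinct primes p | n
φ(131) = 131 · (1 - 1/131) = 130

φ(131) = 130


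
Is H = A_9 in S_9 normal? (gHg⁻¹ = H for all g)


H = A_9 in S_9
A_9 has index 2 in S_9, and every subgroup of index 2 is normal

Yes, normal subgroup


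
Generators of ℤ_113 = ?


g generates ℤ_n iff gcd(g,n) = 1
Prime factors of 113: 113
Generators are g ∈ {1,...,112} not divisible by any of these primes.
Generators: {1, 2, 3, 4, 5, 6, 7, 8, 9, 10, 11, 12, 13, 14, 15, 16, 17, 18, 19, 20, 21, 22, 23, 24, 25, 26, 27, 28, 29, 30, 31, 32, 33, 34, 35, 36, 37, 38, 39, 40, 41, 42, 43, 44, 45, 46, 47, 48, 49, 50, 51, 52, 53, 54, 55, 56, 57, 58, 59, 60, 61, 62, 63, 64, 65, 66, 67, 68, 69, 70, 71, 72, 73, 74, 75, 76, 77, 78, 79, 80, 81, 82, 83, 84, 85, 86, 87, 88, 89, 90, 91, 92, 93, 94, 95, 96, 97, 98, 99, 100, 101, 102, 103, 104, 105, 106, 107, 108, 109, 110, 111, 112}
Number of generators = φ(113) = 112

Generators of ℤ_113 = {1, 2, 3, 4, 5, 6, 7, 8, 9, 10, 11, 12, 13, 14, 15, 16, 17, 18, 19, 20, 21, 22, 23, 24, 25, 26, 27, 28, 29, 30, 31, 32, 33, 34, 35, 36, 37, 38, 39, 40, 41, 42, 43, 44, 45, 46, 47, 48, 49, 50, 51, 52, 53, 54, 55, 56, 57, 58, 59, 60, 61, 62, 63, 64, 65, 66, 67, 68, 69, 70, 71, 72, 73, 74, 75, 76, 77, 78, 79, 80, 81, 82, 83, 84, 85, 86, 87, 88, 89, 90, 91, 92, 93, 94, 95, 96, 97, 98, 99, 100, 101, 102, 103, 104, 105, 106, 107, 108, 109, 110, 111, 112}


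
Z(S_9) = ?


Z(G) = {g ∈ G | gx = xg for all x ∈ G}
S_n is non-abelian for n ≥ 3; Z(S_9) is trivial

Z(S_9) = {e}


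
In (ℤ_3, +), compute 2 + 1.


Operation: addition mod 3
2 + 1 = (a + b) mod 3 with a = 2, b = 1

2 + 1 = 0


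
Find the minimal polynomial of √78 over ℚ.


√78 satisfies x² - 78 = 0, irreducible over ℚ since 78 is squarefree

Minimal polynomial: x² - 78


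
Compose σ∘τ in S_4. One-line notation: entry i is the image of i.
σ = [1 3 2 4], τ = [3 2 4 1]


σ∘τ: apply τ first, then σ
1 →τ 3 →σ 2
2 →τ 2 →σ 3
3 →τ 4 →σ 4
4 →τ 1 →σ 1

σ∘τ = [2 3 4 1]


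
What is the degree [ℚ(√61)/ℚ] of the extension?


√61 has minimal polynomial x² - 61 (irreducible over ℚ since 61 is squarefree)

[ℚ(√61)/ℚ] = 2


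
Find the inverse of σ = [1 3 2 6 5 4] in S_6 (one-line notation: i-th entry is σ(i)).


To find σ⁻¹, swap domain and range:
σ(1) = 1 → σ⁻¹(1) = 1
σ(2) = 3 → σ⁻¹(3) = 2
σ(3) = 2 → σ⁻¹(2) = 3
σ(4) = 6 → σ⁻¹(6) = 4
σ(5) = 5 → σ⁻¹(5) = 5
σ(6) = 4 → σ⁻¹(4) = 6

σ⁻¹ = [1 3 2 6 5 4]


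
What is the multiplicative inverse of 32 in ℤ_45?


Use the extended Euclidean algorithm to write 1 = 32·s + 45·t; then s mod 45 is the inverse.
Euclidean algorithm:
  32 = 0·45 + 32
  45 = 1·32 + 13
  32 = 2·13 + 6
  13 = 2·6 + 1
  6 = 6·1 + 0
gcd(32,45) = 1
Back-substitution gives: 32·(-7) + 45·(5) = 1
So 32⁻¹ ≡ -7 ≡ 38 (mod 45)
Check: 32 × 38 = 1216 ≡ 1 (mod 45) ✓

32⁻¹ ≡ 38 (mod 45)


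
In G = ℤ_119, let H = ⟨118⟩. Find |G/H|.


|⟨118⟩| = n / gcd(118, 119) = 119 / 1 = 119
H is normal (ℤ_119 is abelian).
|G/H| = |G| / |H| = 119 / 119 = 1

|G/H| = 1


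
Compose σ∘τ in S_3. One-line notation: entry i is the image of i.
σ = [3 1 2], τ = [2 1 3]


σ∘τ: apply τ first, then σ
1 →τ 2 →σ 1
2 →τ 1 →σ 3
3 →τ 3 →σ 2

σ∘τ = [1 3 2]


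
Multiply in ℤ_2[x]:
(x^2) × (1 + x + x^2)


Expand and collect like terms; reduce coefficients mod 2:
x^0: 0·1 = 0 ≡ 0 (mod 2)
x^1: 0·1 + 0·1 = 0 ≡ 0 (mod 2)
x^2: 0·1 + 0·1 + 1·1 = 1 ≡ 1 (mod 2)
x^3: 0·1 + 1·1 = 1 ≡ 1 (mod 2)
x^4: 1·1 = 1 ≡ 1 (mod 2)
Result: x^2 + x^3 + x^4

f · g = x^2 + x^3 + x^4


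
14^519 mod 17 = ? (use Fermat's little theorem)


Fermat's little theorem: if p is prime and gcd(a,p)=1, then a^(p-1) ≡ 1 (mod p)
p = 17 is prime, gcd(14,17) = 1
Reduce exponent: 519 mod 16 = 7
So 14^519 ≡ 14^7 (mod 17)
14^7 mod 17 = 6

14^519 ≡ 6 (mod 17)


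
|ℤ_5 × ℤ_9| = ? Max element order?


|ℤ_5 × ℤ_9| = 5 × 9 = 45
Max element order = lcm(5,9) = 45
Cyclic? Yes (gcd=1)

|ℤ_5×ℤ_9| = 45, max element order = 45


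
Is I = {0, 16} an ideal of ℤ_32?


Check ideal conditions for I = {0, 16} in ℤ_32:
(1) I is an additive subgroup? Yes
(2) For r ∈ ℤ_32 and a ∈ I: r·a ∈ I? Yes

Yes, I is an ideal of ℤ_32


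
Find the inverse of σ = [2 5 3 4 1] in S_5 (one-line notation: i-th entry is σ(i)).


To find σ⁻¹, swap domain and range:
σ(1) = 2 → σ⁻¹(2) = 1
σ(2) = 5 → σ⁻¹(5) = 2
σ(3) = 3 → σ⁻¹(3) = 3
σ(4) = 4 → σ⁻¹(4) = 4
σ(5) = 1 → σ⁻¹(1) = 5

σ⁻¹ = [5 1 3 4 2]


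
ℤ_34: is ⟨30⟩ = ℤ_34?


g generates ℤ_n iff gcd(g, n) = 1
gcd(30, 34) = 2
Since gcd = 2 ≠ 1, ⟨30⟩ has order 17 < 34, so 30 is not a generator.

No, 30 does not generate ℤ_34


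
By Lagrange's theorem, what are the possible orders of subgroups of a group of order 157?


Lagrange's theorem: |H| divides |G|
|G| = 157
Divisors of 157: 1, 157

Possible subgroup orders: {1, 157}


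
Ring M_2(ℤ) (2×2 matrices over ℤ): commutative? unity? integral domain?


Matrix multiplication is non-commutative for n ≥ 2; the identity matrix I is the unity; singular matrices give zero divisors, so not an integral domain
Commutative: No
Integral domain: No
Has unity: Yes

M_2(ℤ) (2×2 matrices over ℤ): Commutative=No, Unity=Yes


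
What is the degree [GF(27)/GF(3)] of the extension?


GF(27) = GF(3^3), so the extension degree is 3

[GF(27)/GF(3)] = 3


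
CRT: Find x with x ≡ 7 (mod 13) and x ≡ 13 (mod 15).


m₁ = 13, m₂ = 15, gcd = 1, so CRT applies. M = m₁·m₂ = 195
Let M₁ = M/m₁ = 15, M₂ = M/m₂ = 13
Find y₁ ≡ M₁⁻¹ (mod m₁): 15⁻¹ ≡ 7 (mod 13)
Find y₂ ≡ M₂⁻¹ (mod m₂): 13⁻¹ ≡ 7 (mod 15)
x = a₁·M₁·y₁ + a₂·M₂·y₂ = 7·15·7 + 13·13·7 = 1918
Reduce mod 195: x ≡ 163
Check: 163 mod 13 = 7 ✓, 163 mod 15 = 13 ✓

x ≡ 163 (mod 195)


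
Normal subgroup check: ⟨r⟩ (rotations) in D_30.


H = ⟨r⟩ (rotations) in D_30
The rotation subgroup ⟨r⟩ has index 2 in D_30, so it is normal

Yes, normal subgroup


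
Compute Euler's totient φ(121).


Factor n: 121 = 11^2
φ(n) = n · ∏(1 - 1/p) over distinct primes p | n
φ(121) = 121 · (1 - 1/11) = 110

φ(121) = 110


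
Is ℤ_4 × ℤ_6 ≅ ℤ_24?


Comparing ℤ_4 × ℤ_6 and ℤ_24:
gcd(4,6) = 2 ≠ 1. Max element order in ℤ_4×ℤ_6 is lcm(4,6) = 12 < 24, so it has no element of order 24

No, ℤ_4 × ℤ_6 ≇ ℤ_24


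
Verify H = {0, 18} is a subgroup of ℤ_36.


Subgroup test for H = {0, 18} in (ℤ_36, +):
(1) 0 ∈ H? Yes
(2) Closure: for all a,b ∈ H, (a+b) mod 36 ∈ H? Yes
(3) Inverses: for all a ∈ H, -a mod 36 ∈ H? Yes

Yes, H is a subgroup of ℤ_36


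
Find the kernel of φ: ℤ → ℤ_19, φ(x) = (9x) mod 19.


Kernel = preimage of identity
ker(φ) = {x ∈ ℤ : 9x ≡ 0 (mod 19)}. gcd(9,19) = 1, so 9x ≡ 0 (mod 19) ⟺ x ≡ 0 (mod 19/1 = 19). Hence ker(φ) = 19ℤ

ker(φ) = 19ℤ


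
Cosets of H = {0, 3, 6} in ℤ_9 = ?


H = {0, 3, 6}, |H| = 3
Number of cosets = |G|/|H| = 9/3 = 3
0 + H = {0, 3, 6}
1 + H = {1, 4, 7}
2 + H = {2, 5, 8}

Cosets: 0+H={0,3,6}; 1+H={1,4,7}; 2+H={2,5,8}


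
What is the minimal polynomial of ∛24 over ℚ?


∛24 satisfies x³ - 24 = 0, irreducible over ℚ (no rational root; 24 is not a perfect cube)

Minimal polynomial: x³ - 24


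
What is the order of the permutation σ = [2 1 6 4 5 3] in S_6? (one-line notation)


Cycle decomposition: (1 2) (3 6)
Cycle lengths: 2, 2
Order = lcm(2, 2) = 2

ord(σ) = 2


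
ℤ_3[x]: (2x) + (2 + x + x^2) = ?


Add coefficients mod 3:
x^0: 0 + 2 = 2 (mod 3)
x^1: 2 + 1 = 0 (mod 3)
x^2: 0 + 1 = 1 (mod 3)
Result: 2 + x^2

f + g = 2 + x^2


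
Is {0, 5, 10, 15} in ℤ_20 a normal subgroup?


H = {0, 5, 10, 15} in ℤ_20
ℤ_20 is abelian; every subgroup of an abelian group is normal

Yes, normal subgroup


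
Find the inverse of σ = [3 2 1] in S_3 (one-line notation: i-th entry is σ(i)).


To find σ⁻¹, swap domain and range:
σ(1) = 3 → σ⁻¹(3) = 1
σ(2) = 2 → σ⁻¹(2) = 2
σ(3) = 1 → σ⁻¹(1) = 3

σ⁻¹ = [3 2 1]


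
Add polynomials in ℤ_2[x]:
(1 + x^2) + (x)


Add coefficients mod 2:
x^0: 1 + 0 = 1 (mod 2)
x^1: 0 + 1 = 1 (mod 2)
x^2: 1 + 0 = 1 (mod 2)
Result: 1 + x + x^2

f + g = 1 + x + x^2


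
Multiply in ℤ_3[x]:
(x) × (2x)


Expand and collect like terms; reduce coefficients mod 3:
x^0: 0·0 = 0 ≡ 0 (mod 3)
x^1: 0·2 + 1·0 = 0 ≡ 0 (mod 3)
x^2: 1·2 = 2 ≡ 2 (mod 3)
Result: 2x^2

f · g = 2x^2


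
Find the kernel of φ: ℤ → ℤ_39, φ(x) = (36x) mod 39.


Kernel = preimage of identity
ker(φ) = {x ∈ ℤ : 36x ≡ 0 (mod 39)}. gcd(36,39) = 3, so 36x ≡ 0 (mod 39) ⟺ x ≡ 0 (mod 39/3 = 13). Hence ker(φ) = 13ℤ

ker(φ) = 13ℤ


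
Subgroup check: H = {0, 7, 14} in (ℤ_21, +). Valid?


Subgroup test for H = {0, 7, 14} in (ℤ_21, +):
(1) 0 ∈ H? Yes
(2) Closure: for all a,b ∈ H, (a+b) mod 21 ∈ H? Yes
(3) Inverses: for all a ∈ H, -a mod 21 ∈ H? Yes

Yes, H is a subgroup of ℤ_21


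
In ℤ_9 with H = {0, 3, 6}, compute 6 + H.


6 + H = {6 + h (mod 9) : h ∈ H}
6+0=6, 6+3=0, 6+6=3
6 + H = {0, 3, 6} = 0 + H

6 + H = {0, 3, 6}


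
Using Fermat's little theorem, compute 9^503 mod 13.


Fermat's little theorem: if p is prime and gcd(a,p)=1, then a^(p-1) ≡ 1 (mod p)
p = 13 is prime, gcd(9,13) = 1
Reduce exponent: 503 mod 12 = 11
So 9^503 ≡ 9^11 (mod 13)
9^11 mod 13 = 3

9^503 ≡ 3 (mod 13)


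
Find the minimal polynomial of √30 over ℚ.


√30 satisfies x² - 30 = 0, irreducible over ℚ since 30 is squarefree

Minimal polynomial: x² - 30


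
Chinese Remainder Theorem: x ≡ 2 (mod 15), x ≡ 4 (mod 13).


m₁ = 15, m₂ = 13, gcd = 1, so CRT applies. M = m₁·m₂ = 195
Let M₁ = M/m₁ = 13, M₂ = M/m₂ = 15
Find y₁ ≡ M₁⁻¹ (mod m₁): 13⁻¹ ≡ 7 (mod 15)
Find y₂ ≡ M₂⁻¹ (mod m₂): 15⁻¹ ≡ 7 (mod 13)
x = a₁·M₁·y₁ + a₂·M₂·y₂ = 2·13·7 + 4·15·7 = 602
Reduce mod 195: x ≡ 17
Check: 17 mod 15 = 2 ✓, 17 mod 13 = 4 ✓

x ≡ 17 (mod 195)


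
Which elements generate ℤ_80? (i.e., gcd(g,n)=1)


g generates ℤ_n iff gcd(g,n) = 1
Prime factors of 80: 2, 5
Generators are g ∈ {1,...,79} not divisible by any of these primes.
Generators: {1, 3, 7, 9, 11, 13, 17, 19, 21, 23, 27, 29, 31, 33, 37, 39, 41, 43, 47, 49, 51, 53, 57, 59, 61, 63, 67, 69, 71, 73, 77, 79}
Number of generators = φ(80) = 32

Generators of ℤ_80 = {1, 3, 7, 9, 11, 13, 17, 19, 21, 23, 27, 29, 31, 33, 37, 39, 41, 43, 47, 49, 51, 53, 57, 59, 61, 63, 67, 69, 71, 73, 77, 79}


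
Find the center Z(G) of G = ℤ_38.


Z(G) = {g ∈ G | gx = xg for all x ∈ G}
ℤ_38 is abelian, so Z(G) = G

Z(ℤ_38) = ℤ_38


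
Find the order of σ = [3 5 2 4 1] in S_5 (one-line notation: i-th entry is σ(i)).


Cycle decomposition: (1 3 2 5)
Cycle lengths: 4
Order = lcm(4) = 4

ord(σ) = 4


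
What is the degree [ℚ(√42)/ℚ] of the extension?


√42 has minimal polynomial x² - 42 (irreducible over ℚ since 42 is squarefree)

[ℚ(√42)/ℚ] = 2


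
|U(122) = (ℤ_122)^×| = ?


U(n) is the group of units mod n; |U(n)| = φ(n)
|U(122)| = φ(122) = 60

|U(122) = (ℤ_122)^×| = 60


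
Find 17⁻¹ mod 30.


Use the extended Euclidean algorithm to write 1 = 17·s + 30·t; then s mod 30 is the inverse.
Euclidean algorithm:
  17 = 0·30 + 17
  30 = 1·17 + 13
  17 = 1·13 + 4
  13 = 3·4 + 1
  4 = 4·1 + 0
gcd(17,30) = 1
Back-substitution gives: 17·(-7) + 30·(4) = 1
So 17⁻¹ ≡ -7 ≡ 23 (mod 30)
Check: 17 × 23 = 391 ≡ 1 (mod 30) ✓

17⁻¹ ≡ 23 (mod 30)
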